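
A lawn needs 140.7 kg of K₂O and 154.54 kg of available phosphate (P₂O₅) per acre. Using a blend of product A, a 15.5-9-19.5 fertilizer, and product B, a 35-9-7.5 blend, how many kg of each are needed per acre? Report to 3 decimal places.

Let a = kg of product A, b = kg of product B (per acre).
K₂O: 0.195·a + 0.075·b = 140.7
P₂O₅: 0.09·a + 0.09·b = 154.54
Eliminate a: (row1) − 0.195/0.09·(row2) → -0.12·b = -194.137, so b = 1617.8056.
Back-substitute: a = (140.7 − 0.075·1617.8056) / 0.195 = 99.3056.

99.306 kg product A, 1617.806 kg product B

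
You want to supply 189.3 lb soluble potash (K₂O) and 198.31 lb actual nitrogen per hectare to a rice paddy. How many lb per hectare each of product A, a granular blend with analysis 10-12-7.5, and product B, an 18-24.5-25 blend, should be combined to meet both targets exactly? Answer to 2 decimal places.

1348.13 lb product A, 352.76 lb product B

Per-hectare balance (a = product A, b = product B):
K₂O: 0.075·a + 0.25·b = 189.3
N: 0.1·a + 0.18·b = 198.31
Eliminate a: (row1) − 0.075/0.1·(row2) → 0.115·b = 40.5675, so b = 352.761.
Back-substitute: a = (189.3 − 0.25·352.761) / 0.075 = 1348.1304.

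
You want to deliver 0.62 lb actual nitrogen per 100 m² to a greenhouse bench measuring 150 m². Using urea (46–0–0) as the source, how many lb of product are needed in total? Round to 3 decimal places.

Product per 100 m² = 0.62 / 46% = 1.34783 lb.
Total product = 1.34783 × 150 / 100 = 2.02174 lb.

2.022 lb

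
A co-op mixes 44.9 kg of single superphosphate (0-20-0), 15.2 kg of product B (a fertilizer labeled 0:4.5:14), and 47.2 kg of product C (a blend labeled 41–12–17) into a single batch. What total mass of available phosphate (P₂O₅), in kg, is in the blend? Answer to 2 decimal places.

15.33 kg P₂O₅

P₂O₅ mass = 20%×44.9 + 4.5%×15.2 + 12%×47.2 = 15.328 kg.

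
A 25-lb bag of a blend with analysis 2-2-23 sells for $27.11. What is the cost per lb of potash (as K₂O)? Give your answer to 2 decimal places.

K₂O in bag = 25 × 23% = 5.75 lb.
Cost per lb K₂O = $27.11 / 5.75 = $4.7148.

$4.71 per lb K₂O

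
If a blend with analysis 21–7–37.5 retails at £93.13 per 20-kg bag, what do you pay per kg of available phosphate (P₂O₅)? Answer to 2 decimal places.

£66.52 per kg P₂O₅

P₂O₅ in bag = 20 × 7% = 1.4 kg.
Cost per kg P₂O₅ = £93.13 / 1.4 = £66.5214.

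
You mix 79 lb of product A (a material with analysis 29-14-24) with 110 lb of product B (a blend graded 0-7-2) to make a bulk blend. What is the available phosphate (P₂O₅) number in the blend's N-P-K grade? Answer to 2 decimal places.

9.93% P₂O₅

Total mass = 79 + 110 = 189 lb.
P₂O₅ mass = 14%×79 + 7%×110 = 18.76 lb.
% P₂O₅ = 18.76 / 189 = 9.92593%.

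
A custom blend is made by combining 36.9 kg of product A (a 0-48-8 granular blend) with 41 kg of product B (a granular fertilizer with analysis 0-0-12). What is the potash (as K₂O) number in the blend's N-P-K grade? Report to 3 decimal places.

10.105% K₂O

Total mass = 36.9 + 41 = 77.9 kg.
K₂O mass = 8%×36.9 + 12%×41 = 7.872 kg.
% K₂O = 7.872 / 77.9 = 10.1053%.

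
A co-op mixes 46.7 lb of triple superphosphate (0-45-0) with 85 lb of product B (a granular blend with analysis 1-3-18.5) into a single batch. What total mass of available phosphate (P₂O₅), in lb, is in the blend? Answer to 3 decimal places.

23.565 lb P₂O₅

P₂O₅ mass = 45%×46.7 + 3%×85 = 23.565 lb.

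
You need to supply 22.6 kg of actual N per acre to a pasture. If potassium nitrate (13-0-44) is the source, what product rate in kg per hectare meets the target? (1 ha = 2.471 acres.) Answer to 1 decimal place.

429.6 kg of product per hectare

Product per acre = 22.6 / 13% = 173.846 kg.
Convert to per hectare: 173.846 × 2.471 = 429.574 kg.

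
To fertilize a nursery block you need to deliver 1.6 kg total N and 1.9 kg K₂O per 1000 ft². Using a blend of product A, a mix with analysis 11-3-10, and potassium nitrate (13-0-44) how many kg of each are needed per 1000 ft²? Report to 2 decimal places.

12.91 kg product A, 1.38 kg potassium nitrate

Per-1000 ft² balance (a = product A, b = potassium nitrate):
N: 0.11·a + 0.13·b = 1.6
K₂O: 0.1·a + 0.44·b = 1.9
Eliminate a: (row1) − 0.11/0.1·(row2) → -0.354·b = -0.49, so b = 1.38418.
Back-substitute: a = (1.6 − 0.13·1.38418) / 0.11 = 12.9096.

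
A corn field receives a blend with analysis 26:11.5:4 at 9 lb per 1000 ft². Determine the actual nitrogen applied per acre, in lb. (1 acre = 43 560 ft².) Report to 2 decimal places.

nitrogen per 1000 ft² = 9 × 26% = 2.34 lb.
Convert to per acre: 2.34 × 43.56 = 101.9304 lb.

101.93 lb N per acre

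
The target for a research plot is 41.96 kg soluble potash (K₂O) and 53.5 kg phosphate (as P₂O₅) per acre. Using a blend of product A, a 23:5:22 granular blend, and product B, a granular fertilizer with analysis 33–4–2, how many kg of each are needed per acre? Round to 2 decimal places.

With a, b = kg per acre of product A and product B:
K₂O: 0.22·a + 0.02·b = 41.96
P₂O₅: 0.05·a + 0.04·b = 53.5
From row1: a = (41.96 − 0.02·b) / 0.22.
Into row2: 0.05·(41.96 − 0.02·b)/0.22 + 0.04·b = 53.5 → b = 1240, a = 78.

78.00 kg product A, 1240.00 kg product B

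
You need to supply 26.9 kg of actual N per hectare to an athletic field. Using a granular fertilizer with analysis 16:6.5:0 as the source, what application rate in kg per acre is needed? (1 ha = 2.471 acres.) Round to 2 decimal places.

Product per hectare = 26.9 / 16% = 168.125 kg.
Convert to per acre: 168.125 × 0.404694 = 68.0393 kg.

68.04 kg of product per acre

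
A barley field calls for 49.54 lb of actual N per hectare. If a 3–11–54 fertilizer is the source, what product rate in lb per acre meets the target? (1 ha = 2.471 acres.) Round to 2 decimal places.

668.29 lb of product per acre

Product per hectare = 49.54 / 3% = 1651.33 lb.
Convert to per acre: 1651.33 × 0.404694 = 668.285 lb.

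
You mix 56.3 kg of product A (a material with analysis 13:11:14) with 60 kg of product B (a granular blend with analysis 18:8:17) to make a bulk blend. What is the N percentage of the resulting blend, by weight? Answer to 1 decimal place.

Total mass = 56.3 + 60 = 116.3 kg.
N mass = 13%×56.3 + 18%×60 = 18.119 kg.
% N = 18.119 / 116.3 = 15.5795%.

15.6% N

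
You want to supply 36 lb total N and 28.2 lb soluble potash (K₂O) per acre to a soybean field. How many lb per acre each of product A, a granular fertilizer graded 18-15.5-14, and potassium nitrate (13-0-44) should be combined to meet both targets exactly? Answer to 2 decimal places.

With a, b = lb per acre of product A and potassium nitrate:
N: 0.18·a + 0.13·b = 36
K₂O: 0.14·a + 0.44·b = 28.2
Eliminate b: (row1) − 0.13/0.44·(row2) → 0.138636·a = 27.6682, so a = 199.574.
Then b = (28.2 − 0.14·199.574) / 0.44 = 0.590164.

199.57 lb product A, 0.59 lb potassium nitrate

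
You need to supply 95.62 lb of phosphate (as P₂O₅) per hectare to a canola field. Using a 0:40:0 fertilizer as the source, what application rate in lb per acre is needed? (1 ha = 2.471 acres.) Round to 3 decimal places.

96.742 lb of product per acre

Product per hectare = 95.62 / 40% = 239.05 lb.
Convert to per acre: 239.05 × 0.404694 = 96.7422 lb.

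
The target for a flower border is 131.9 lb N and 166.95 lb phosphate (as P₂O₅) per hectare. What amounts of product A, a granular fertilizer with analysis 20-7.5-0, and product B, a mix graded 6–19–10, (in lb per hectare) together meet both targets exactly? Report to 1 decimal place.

449.1 lb product A, 701.4 lb product B

Per-hectare balance (a = product A, b = product B):
N: 0.2·a + 0.06·b = 131.9
P₂O₅: 0.075·a + 0.19·b = 166.95
Solving simultaneously: a = 449.075, b = 701.418.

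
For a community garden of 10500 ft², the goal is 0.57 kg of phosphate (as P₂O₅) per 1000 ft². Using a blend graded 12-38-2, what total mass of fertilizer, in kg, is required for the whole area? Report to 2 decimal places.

15.75 kg

Product per 1000 ft² = 0.57 / 38% = 1.5 kg.
Total product = 1.5 × 10500 / 1000 = 15.75 kg.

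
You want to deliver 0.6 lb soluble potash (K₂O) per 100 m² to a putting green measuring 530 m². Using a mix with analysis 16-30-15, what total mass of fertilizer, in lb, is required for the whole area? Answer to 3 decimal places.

21.200 lb

Product per 100 m² = 0.6 / 15% = 4 lb.
Total product = 4 × 530 / 100 = 21.2 lb.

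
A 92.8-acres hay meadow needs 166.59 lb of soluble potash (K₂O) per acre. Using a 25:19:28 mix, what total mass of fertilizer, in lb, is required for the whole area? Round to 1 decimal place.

55212.7 lb

Product per acre = 166.59 / 28% = 594.964 lb.
Total product = 594.964 × 92.8 = 55212.69 lb.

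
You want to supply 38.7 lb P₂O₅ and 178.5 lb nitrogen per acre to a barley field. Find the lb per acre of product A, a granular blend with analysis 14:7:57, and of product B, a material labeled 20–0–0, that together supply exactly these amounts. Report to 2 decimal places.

Per-acre balance (a = product A, b = product B):
P₂O₅: 0.07·a + 0·b = 38.7
N: 0.14·a + 0.2·b = 178.5
Solving simultaneously: a = 552.857, b = 505.5.

552.86 lb product A, 505.50 lb product B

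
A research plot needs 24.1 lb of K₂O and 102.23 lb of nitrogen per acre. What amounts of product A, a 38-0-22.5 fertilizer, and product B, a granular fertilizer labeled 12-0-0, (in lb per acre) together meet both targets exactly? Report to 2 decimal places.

107.11 lb product A, 512.73 lb product B

Let a = lb of product A, b = lb of product B (per acre).
K₂O: 0.225·a + 0·b = 24.1
N: 0.38·a + 0.12·b = 102.23
Solving simultaneously: a = 107.111, b = 512.731.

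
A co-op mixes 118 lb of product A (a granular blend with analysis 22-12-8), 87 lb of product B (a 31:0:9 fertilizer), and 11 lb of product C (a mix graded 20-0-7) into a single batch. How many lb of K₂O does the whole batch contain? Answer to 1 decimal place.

18.0 lb K₂O

K₂O mass = 8%×118 + 9%×87 + 7%×11 = 18.04 lb.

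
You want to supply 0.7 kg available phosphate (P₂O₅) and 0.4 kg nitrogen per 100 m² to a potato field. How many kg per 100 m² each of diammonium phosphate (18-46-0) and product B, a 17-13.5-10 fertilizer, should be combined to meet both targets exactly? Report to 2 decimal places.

Per-100 m² balance (a = diammonium phosphate, b = product B):
P₂O₅: 0.46·a + 0.135·b = 0.7
N: 0.18·a + 0.17·b = 0.4
From row1: a = (0.7 − 0.135·b) / 0.46.
Into row2: 0.18·(0.7 − 0.135·b)/0.46 + 0.17·b = 0.4 → b = 1.07607, a = 1.20594.

1.21 kg diammonium phosphate, 1.08 kg product B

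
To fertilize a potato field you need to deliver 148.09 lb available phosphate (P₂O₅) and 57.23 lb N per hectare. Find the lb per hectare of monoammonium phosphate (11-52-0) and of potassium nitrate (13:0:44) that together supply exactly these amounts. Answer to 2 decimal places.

With a, b = lb per hectare of monoammonium phosphate and potassium nitrate:
P₂O₅: 0.52·a + 0·b = 148.09
N: 0.11·a + 0.13·b = 57.23
From row1: a = (148.09 − 0·b) / 0.52.
Into row2: 0.11·(148.09 − 0·b)/0.52 + 0.13·b = 57.23 → b = 199.256, a = 284.788.

284.79 lb monoammonium phosphate, 199.26 lb potassium nitrate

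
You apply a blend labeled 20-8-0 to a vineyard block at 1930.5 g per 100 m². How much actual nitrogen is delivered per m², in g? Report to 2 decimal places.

nitrogen per 100 m² = 1930.5 × 20% = 386.1 g.
Convert to per m²: 386.1 × 0.01 = 3.861 g.

3.86 g N per sq m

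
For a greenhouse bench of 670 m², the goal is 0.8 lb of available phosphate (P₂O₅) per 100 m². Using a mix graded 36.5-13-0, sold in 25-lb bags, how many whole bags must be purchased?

2 bags

Product per 100 m² = 0.8 / 13% = 6.15385 lb.
Total product = 6.15385 × 670 / 100 = 41.2308 lb.
Bags = ⌈41.2308 / 25⌉ = 2.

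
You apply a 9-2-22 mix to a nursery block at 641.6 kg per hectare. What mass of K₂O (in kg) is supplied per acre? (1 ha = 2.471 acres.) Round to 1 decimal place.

57.1 kg K₂O per acre

K₂O per hectare = 641.6 × 22% = 141.152 kg.
Convert to per acre: 141.152 × 0.404694 = 57.1234 kg.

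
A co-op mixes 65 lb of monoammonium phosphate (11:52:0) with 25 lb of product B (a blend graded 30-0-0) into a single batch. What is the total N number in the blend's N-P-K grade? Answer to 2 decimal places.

16.28% N

Total mass = 65 + 25 = 90 lb.
N mass = 11%×65 + 30%×25 = 14.65 lb.
% N = 14.65 / 90 = 16.2778%.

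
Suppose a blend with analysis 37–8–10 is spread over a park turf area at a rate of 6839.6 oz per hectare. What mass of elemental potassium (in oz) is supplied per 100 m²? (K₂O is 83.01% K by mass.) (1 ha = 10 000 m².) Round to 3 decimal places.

5.678 oz K per hundred sq m

K₂O per hectare = 6839.6 × 10% = 683.96 oz.
Elemental K = 683.96 × 0.8301 = 567.755 oz per hectare.
Convert to per 100 m²: 567.755 × 0.01 = 5.67755 oz.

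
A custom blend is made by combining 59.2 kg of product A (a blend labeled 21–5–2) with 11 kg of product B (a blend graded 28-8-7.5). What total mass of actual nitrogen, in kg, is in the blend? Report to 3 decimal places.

15.512 kg N

N mass = 21%×59.2 + 28%×11 = 15.512 kg.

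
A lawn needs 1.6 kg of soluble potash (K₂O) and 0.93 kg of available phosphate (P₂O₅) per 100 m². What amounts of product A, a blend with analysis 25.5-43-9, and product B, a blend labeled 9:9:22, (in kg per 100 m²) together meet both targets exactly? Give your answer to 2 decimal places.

With a, b = kg per 100 m² of product A and product B:
K₂O: 0.09·a + 0.22·b = 1.6
P₂O₅: 0.43·a + 0.09·b = 0.93
Solving simultaneously: a = 0.700578, b = 6.98613.

0.70 kg product A, 6.99 kg product B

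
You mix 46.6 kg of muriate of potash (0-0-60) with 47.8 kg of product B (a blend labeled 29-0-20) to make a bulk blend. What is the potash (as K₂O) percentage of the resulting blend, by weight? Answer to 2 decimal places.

39.75% K₂O

Total mass = 46.6 + 47.8 = 94.4 kg.
K₂O mass = 60%×46.6 + 20%×47.8 = 37.52 kg.
% K₂O = 37.52 / 94.4 = 39.7458%.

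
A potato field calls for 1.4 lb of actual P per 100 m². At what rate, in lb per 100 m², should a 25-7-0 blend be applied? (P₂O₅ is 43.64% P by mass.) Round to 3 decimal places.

As P₂O₅: 1.4 / 0.4364 = 3.20807 lb per 100 m².
Product per 100 m² = 3.20807 / 7% = 45.8295 lb.

45.830 lb of product per hundred sq m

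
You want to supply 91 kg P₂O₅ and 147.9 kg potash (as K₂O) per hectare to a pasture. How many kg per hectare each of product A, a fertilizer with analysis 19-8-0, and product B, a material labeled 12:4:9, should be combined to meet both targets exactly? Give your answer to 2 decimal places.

Let a = kg of product A, b = kg of product B (per hectare).
P₂O₅: 0.08·a + 0.04·b = 91
K₂O: 0·a + 0.09·b = 147.9
Solving simultaneously: a = 315.833, b = 1643.333.

315.83 kg product A, 1643.33 kg product B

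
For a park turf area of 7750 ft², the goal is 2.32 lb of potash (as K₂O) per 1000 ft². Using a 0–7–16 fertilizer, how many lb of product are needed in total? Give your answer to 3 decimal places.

Product per 1000 ft² = 2.32 / 16% = 14.5 lb.
Total product = 14.5 × 7750 / 1000 = 112.375 lb.

112.375 lb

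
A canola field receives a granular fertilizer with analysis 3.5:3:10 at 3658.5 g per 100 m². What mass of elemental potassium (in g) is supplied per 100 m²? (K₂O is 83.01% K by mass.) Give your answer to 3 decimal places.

303.692 g K per hundred sq m

K₂O per 100 m² = 3658.5 × 10% = 365.85 g.
Elemental K = 365.85 × 0.8301 = 303.6921 g per 100 m².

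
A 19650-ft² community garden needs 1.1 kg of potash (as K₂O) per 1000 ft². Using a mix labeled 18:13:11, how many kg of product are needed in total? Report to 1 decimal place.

196.5 kg

Product per 1000 ft² = 1.1 / 11% = 10 kg.
Total product = 10 × 19650 / 1000 = 196.5 kg.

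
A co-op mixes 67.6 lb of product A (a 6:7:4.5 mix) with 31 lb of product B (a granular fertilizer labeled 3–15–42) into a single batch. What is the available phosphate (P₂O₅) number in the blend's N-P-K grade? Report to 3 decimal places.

9.515% P₂O₅

Total mass = 67.6 + 31 = 98.6 lb.
P₂O₅ mass = 7%×67.6 + 15%×31 = 9.382 lb.
% P₂O₅ = 9.382 / 98.6 = 9.51521%.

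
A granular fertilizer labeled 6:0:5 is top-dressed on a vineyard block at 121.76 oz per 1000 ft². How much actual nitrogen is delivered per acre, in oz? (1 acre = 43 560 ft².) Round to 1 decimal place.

318.2 oz N per acre

nitrogen per 1000 ft² = 121.76 × 6% = 7.3056 oz.
Convert to per acre: 7.3056 × 43.56 = 318.232 oz.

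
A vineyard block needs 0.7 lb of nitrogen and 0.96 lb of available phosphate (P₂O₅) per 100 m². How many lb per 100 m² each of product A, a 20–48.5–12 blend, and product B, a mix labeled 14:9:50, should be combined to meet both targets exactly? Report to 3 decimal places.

1.431 lb product A, 2.956 lb product B

Let a = lb of product A, b = lb of product B (per 100 m²).
N: 0.2·a + 0.14·b = 0.7
P₂O₅: 0.485·a + 0.09·b = 0.96
From row1: a = (0.7 − 0.14·b) / 0.2.
Into row2: 0.485·(0.7 − 0.14·b)/0.2 + 0.09·b = 0.96 → b = 2.95591, a = 1.43086.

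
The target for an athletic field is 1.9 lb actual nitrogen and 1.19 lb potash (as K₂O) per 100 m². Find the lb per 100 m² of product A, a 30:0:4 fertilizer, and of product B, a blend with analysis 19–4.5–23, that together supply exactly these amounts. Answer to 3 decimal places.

With a, b = lb per 100 m² of product A and product B:
N: 0.3·a + 0.19·b = 1.9
K₂O: 0.04·a + 0.23·b = 1.19
Eliminate a: (row1) − 0.3/0.04·(row2) → -1.535·b = -7.025, so b = 4.57655.
Back-substitute: a = (1.9 − 0.19·4.57655) / 0.3 = 3.43485.

3.435 lb product A, 4.577 lb product B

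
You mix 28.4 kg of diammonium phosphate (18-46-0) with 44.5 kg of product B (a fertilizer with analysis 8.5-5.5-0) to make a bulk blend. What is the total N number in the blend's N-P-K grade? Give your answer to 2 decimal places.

12.20% N

Total mass = 28.4 + 44.5 = 72.9 kg.
N mass = 18%×28.4 + 8.5%×44.5 = 8.8945 kg.
% N = 8.8945 / 72.9 = 12.201%.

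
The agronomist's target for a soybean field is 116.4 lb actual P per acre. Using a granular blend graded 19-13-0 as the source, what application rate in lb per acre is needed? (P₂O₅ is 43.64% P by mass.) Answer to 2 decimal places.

As P₂O₅: 116.4 / 0.4364 = 266.728 lb per acre.
Product per acre = 266.728 / 13% = 2051.752 lb.

2051.75 lb of product per acre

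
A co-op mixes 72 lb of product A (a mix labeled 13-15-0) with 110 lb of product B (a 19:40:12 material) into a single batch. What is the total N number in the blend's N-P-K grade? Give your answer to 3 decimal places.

Total mass = 72 + 110 = 182 lb.
N mass = 13%×72 + 19%×110 = 30.26 lb.
% N = 30.26 / 182 = 16.6264%.

16.626% N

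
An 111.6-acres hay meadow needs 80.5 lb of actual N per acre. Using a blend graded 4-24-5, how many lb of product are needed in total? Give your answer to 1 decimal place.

224595.0 lb

Product per acre = 80.5 / 4% = 2012.5 lb.
Total product = 2012.5 × 111.6 = 224595 lb.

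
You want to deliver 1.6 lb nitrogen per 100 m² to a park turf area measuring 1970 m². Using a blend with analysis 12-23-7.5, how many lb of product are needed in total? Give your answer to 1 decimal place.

262.7 lb

Product per 100 m² = 1.6 / 12% = 13.3333 lb.
Total product = 13.3333 × 1970 / 100 = 262.667 lb.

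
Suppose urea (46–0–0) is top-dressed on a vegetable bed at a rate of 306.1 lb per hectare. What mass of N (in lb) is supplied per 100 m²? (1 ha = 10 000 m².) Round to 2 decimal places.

nitrogen per hectare = 306.1 × 46% = 140.806 lb.
Convert to per 100 m²: 140.806 × 0.01 = 1.40806 lb.

1.41 lb N per hundred sq m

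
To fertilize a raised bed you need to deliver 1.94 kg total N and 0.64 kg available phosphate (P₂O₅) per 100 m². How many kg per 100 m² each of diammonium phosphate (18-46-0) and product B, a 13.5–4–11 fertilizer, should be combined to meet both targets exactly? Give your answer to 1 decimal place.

With a, b = kg per 100 m² of diammonium phosphate and product B:
N: 0.18·a + 0.135·b = 1.94
P₂O₅: 0.46·a + 0.04·b = 0.64
Solving simultaneously: a = 0.160291, b = 14.1566.

0.2 kg diammonium phosphate, 14.2 kg product B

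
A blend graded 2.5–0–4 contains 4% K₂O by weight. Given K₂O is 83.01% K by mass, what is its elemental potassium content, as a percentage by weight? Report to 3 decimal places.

%K = 4 × 0.8301 = 3.3204%.

3.320% K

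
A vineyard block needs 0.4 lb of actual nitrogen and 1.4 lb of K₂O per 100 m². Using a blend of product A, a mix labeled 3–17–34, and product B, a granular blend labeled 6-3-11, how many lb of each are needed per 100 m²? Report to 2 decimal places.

Per-100 m² balance (a = product A, b = product B):
N: 0.03·a + 0.06·b = 0.4
K₂O: 0.34·a + 0.11·b = 1.4
Solving simultaneously: a = 2.33918, b = 5.49708.

2.34 lb product A, 5.50 lb product B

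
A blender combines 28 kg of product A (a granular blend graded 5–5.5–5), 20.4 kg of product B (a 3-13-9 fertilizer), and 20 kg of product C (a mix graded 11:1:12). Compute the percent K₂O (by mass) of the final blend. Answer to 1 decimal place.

8.2% K₂O

Total mass = 28 + 20.4 + 20 = 68.4 kg.
K₂O mass = 5%×28 + 9%×20.4 + 12%×20 = 5.636 kg.
% K₂O = 5.636 / 68.4 = 8.23977%.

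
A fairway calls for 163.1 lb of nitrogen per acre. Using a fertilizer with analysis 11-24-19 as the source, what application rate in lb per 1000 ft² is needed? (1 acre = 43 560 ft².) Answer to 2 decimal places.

34.04 lb of product per thousand sq ft

Product per acre = 163.1 / 11% = 1482.73 lb.
Convert to per 1000 ft²: 1482.73 × 0.0229568 = 34.0387 lb.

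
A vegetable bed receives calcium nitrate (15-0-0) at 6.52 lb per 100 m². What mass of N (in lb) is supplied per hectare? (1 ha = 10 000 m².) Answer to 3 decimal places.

nitrogen per 100 m² = 6.52 × 15% = 0.978 lb.
Convert to per hectare: 0.978 × 100 = 97.8 lb.

97.800 lb N per hectare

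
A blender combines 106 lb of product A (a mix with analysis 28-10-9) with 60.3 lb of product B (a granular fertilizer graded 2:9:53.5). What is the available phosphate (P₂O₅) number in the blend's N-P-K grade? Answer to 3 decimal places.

9.637% P₂O₅

Total mass = 106 + 60.3 = 166.3 lb.
P₂O₅ mass = 10%×106 + 9%×60.3 = 16.027 lb.
% P₂O₅ = 16.027 / 166.3 = 9.6374%.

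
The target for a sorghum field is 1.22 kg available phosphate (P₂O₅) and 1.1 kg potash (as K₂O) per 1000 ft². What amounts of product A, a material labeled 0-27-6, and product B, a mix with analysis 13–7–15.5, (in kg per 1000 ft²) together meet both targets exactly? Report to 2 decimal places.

2.98 kg product A, 5.94 kg product B

Let a = kg of product A, b = kg of product B (per 1000 ft²).
P₂O₅: 0.27·a + 0.07·b = 1.22
K₂O: 0.06·a + 0.155·b = 1.1
From row1: a = (1.22 − 0.07·b) / 0.27.
Into row2: 0.06·(1.22 − 0.07·b)/0.27 + 0.155·b = 1.1 → b = 5.94422, a = 2.97742.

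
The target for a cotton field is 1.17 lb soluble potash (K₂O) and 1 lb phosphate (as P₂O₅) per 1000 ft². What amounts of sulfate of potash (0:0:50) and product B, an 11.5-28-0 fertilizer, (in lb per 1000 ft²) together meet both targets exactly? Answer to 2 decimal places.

Let a = lb of sulfate of potash, b = lb of product B (per 1000 ft²).
K₂O: 0.5·a + 0·b = 1.17
P₂O₅: 0·a + 0.28·b = 1
Solving simultaneously: a = 2.34, b = 3.57143.

2.34 lb sulfate of potash, 3.57 lb product B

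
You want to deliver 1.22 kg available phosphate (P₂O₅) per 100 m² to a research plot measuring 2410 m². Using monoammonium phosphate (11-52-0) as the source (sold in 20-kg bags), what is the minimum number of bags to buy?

3 bags

Product per 100 m² = 1.22 / 52% = 2.34615 kg.
Total product = 2.34615 × 2410 / 100 = 56.5423 kg.
Bags = ⌈56.5423 / 20⌉ = 3.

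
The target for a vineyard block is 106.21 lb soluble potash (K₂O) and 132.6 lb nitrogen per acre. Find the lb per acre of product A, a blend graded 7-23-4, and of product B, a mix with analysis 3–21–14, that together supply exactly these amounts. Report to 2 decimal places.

1788.10 lb product A, 247.76 lb product B

Per-acre balance (a = product A, b = product B):
K₂O: 0.04·a + 0.14·b = 106.21
N: 0.07·a + 0.03·b = 132.6
Eliminate b: (row1) − 0.14/0.03·(row2) → -0.286667·a = -512.59, so a = 1788.1047.
Then b = (132.6 − 0.07·1788.1047) / 0.03 = 247.756.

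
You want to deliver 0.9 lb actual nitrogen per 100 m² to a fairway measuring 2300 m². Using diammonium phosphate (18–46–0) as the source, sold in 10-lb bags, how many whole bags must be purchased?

Product per 100 m² = 0.9 / 18% = 5 lb.
Total product = 5 × 2300 / 100 = 115 lb.
Bags = ⌈115 / 10⌉ = 12.

12 bags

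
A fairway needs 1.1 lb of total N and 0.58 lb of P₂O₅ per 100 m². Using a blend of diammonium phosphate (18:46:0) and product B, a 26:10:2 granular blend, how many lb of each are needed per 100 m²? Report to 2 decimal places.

Let a = lb of diammonium phosphate, b = lb of product B (per 100 m²).
N: 0.18·a + 0.26·b = 1.1
P₂O₅: 0.46·a + 0.1·b = 0.58
From row1: a = (1.1 − 0.26·b) / 0.18.
Into row2: 0.46·(1.1 − 0.26·b)/0.18 + 0.1·b = 0.58 → b = 3.95276, a = 0.401575.

0.40 lb diammonium phosphate, 3.95 lb product B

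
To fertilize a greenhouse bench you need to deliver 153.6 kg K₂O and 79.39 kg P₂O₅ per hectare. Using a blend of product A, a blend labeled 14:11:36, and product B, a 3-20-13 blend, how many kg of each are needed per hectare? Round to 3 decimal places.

353.541 kg product A, 202.503 kg product B

Let a = kg of product A, b = kg of product B (per hectare).
K₂O: 0.36·a + 0.13·b = 153.6
P₂O₅: 0.11·a + 0.2·b = 79.39
Eliminate b: (row1) − 0.13/0.2·(row2) → 0.2885·a = 101.996, so a = 353.5407.
Then b = (79.39 − 0.11·353.5407) / 0.2 = 202.5026.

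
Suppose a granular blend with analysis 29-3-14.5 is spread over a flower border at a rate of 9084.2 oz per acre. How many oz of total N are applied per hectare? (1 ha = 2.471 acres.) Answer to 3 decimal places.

6509.647 oz N per hectare

nitrogen per acre = 9084.2 × 29% = 2634.42 oz.
Convert to per hectare: 2634.42 × 2.471 = 6509.6469 oz.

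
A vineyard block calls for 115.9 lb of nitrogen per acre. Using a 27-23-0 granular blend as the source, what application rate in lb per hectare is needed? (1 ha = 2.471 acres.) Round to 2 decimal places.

1060.70 lb of product per hectare

Product per acre = 115.9 / 27% = 429.259 lb.
Convert to per hectare: 429.259 × 2.471 = 1060.6996 lb.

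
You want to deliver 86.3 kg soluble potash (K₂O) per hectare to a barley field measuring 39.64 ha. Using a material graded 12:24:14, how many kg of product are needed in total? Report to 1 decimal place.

24435.2 kg

Product per hectare = 86.3 / 14% = 616.429 kg.
Total product = 616.429 × 39.64 = 24435.23 kg.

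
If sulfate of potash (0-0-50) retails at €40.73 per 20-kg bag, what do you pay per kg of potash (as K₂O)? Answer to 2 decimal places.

€4.07 per kg K₂O

K₂O in bag = 20 × 50% = 10 kg.
Cost per kg K₂O = €40.73 / 10 = €4.0730.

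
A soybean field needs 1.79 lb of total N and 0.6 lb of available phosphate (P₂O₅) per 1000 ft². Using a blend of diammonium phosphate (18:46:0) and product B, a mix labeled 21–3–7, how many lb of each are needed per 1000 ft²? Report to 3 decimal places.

0.793 lb diammonium phosphate, 7.844 lb product B

Per-1000 ft² balance (a = diammonium phosphate, b = product B):
N: 0.18·a + 0.21·b = 1.79
P₂O₅: 0.46·a + 0.03·b = 0.6
Eliminate a: (row1) − 0.18/0.46·(row2) → 0.198261·b = 1.55522, so b = 7.8443.
Back-substitute: a = (1.79 − 0.21·7.8443) / 0.18 = 0.792763.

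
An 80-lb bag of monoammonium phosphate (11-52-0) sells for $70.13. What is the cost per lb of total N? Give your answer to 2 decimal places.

N in bag = 80 × 11% = 8.8 lb.
Cost per lb N = $70.13 / 8.8 = $7.9693.

$7.97 per lb N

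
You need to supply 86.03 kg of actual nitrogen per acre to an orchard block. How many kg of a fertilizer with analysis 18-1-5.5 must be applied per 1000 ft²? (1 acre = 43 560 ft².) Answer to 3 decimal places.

Product per acre = 86.03 / 18% = 477.944 kg.
Convert to per 1000 ft²: 477.944 × 0.0229568 = 10.9721 kg.

10.972 kg of product per thousand sq ft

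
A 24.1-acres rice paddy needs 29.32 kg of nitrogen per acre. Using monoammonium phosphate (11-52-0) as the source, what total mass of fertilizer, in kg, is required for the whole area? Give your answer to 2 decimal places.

Product per acre = 29.32 / 11% = 266.545 kg.
Total product = 266.545 × 24.1 = 6423.745 kg.

6423.75 kg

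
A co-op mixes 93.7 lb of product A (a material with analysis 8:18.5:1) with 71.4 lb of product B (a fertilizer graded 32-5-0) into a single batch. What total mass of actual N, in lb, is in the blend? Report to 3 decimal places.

30.344 lb N

N mass = 8%×93.7 + 32%×71.4 = 30.344 lb.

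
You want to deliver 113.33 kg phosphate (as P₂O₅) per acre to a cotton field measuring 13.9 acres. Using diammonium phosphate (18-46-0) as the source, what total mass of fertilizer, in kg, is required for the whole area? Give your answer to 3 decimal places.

Product per acre = 113.33 / 46% = 246.37 kg.
Total product = 246.37 × 13.9 = 3424.53696 kg.

3424.537 kg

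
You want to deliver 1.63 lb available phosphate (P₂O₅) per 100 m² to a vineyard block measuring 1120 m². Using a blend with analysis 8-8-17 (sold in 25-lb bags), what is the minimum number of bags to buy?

Product per 100 m² = 1.63 / 8% = 20.375 lb.
Total product = 20.375 × 1120 / 100 = 228.2 lb.
Bags = ⌈228.2 / 25⌉ = 10.

10 bags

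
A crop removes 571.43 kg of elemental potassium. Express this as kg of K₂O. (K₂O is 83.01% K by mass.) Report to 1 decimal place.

K₂O = 571.43 / 0.8301 = 688.387 kg.

688.4 kg K₂O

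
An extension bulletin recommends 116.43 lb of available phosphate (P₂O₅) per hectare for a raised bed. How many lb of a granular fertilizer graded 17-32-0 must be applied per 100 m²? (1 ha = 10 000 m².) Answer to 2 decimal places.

Product per hectare = 116.43 / 32% = 363.844 lb.
Convert to per 100 m²: 363.844 × 0.01 = 3.63844 lb.

3.64 lb of product per hundred sq m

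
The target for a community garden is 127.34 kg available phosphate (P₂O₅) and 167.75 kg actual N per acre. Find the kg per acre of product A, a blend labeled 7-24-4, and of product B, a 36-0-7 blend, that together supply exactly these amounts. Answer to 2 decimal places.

Let a = kg of product A, b = kg of product B (per acre).
P₂O₅: 0.24·a + 0·b = 127.34
N: 0.07·a + 0.36·b = 167.75
From row1: a = (127.34 − 0·b) / 0.24.
Into row2: 0.07·(127.34 − 0·b)/0.24 + 0.36·b = 167.75 → b = 362.803, a = 530.583.

530.58 kg product A, 362.80 kg product B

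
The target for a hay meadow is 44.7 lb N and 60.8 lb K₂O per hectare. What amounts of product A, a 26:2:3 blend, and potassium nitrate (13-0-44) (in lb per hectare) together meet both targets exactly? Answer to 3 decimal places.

106.462 lb product A, 130.923 lb potassium nitrate

With a, b = lb per hectare of product A and potassium nitrate:
N: 0.26·a + 0.13·b = 44.7
K₂O: 0.03·a + 0.44·b = 60.8
Eliminate a: (row1) − 0.26/0.03·(row2) → -3.68333·b = -482.233, so b = 130.9231.
Back-substitute: a = (44.7 − 0.13·130.9231) / 0.26 = 106.4615.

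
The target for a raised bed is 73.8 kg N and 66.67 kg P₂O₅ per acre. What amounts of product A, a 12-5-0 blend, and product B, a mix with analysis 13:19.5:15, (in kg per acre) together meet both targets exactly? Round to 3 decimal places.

Per-acre balance (a = product A, b = product B):
N: 0.12·a + 0.13·b = 73.8
P₂O₅: 0.05·a + 0.195·b = 66.67
From row1: a = (73.8 − 0.13·b) / 0.12.
Into row2: 0.05·(73.8 − 0.13·b)/0.12 + 0.195·b = 66.67 → b = 255.0533, a = 338.6923.

338.692 kg product A, 255.053 kg product B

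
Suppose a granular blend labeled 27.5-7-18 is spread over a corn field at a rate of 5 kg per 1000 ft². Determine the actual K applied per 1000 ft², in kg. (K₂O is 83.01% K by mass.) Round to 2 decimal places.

0.75 kg K per thousand sq ft

K₂O per 1000 ft² = 5 × 18% = 0.9 kg.
Elemental K = 0.9 × 0.8301 = 0.74709 kg per 1000 ft².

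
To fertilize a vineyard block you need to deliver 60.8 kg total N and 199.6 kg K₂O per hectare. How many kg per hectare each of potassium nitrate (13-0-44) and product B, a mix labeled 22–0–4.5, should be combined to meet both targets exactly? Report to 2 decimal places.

452.73 kg potassium nitrate, 8.84 kg product B

With a, b = kg per hectare of potassium nitrate and product B:
N: 0.13·a + 0.22·b = 60.8
K₂O: 0.44·a + 0.045·b = 199.6
Solving simultaneously: a = 452.732, b = 8.84002.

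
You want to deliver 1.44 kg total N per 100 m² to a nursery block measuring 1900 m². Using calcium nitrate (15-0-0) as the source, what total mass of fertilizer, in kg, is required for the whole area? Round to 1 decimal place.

Product per 100 m² = 1.44 / 15% = 9.6 kg.
Total product = 9.6 × 1900 / 100 = 182.4 kg.

182.4 kg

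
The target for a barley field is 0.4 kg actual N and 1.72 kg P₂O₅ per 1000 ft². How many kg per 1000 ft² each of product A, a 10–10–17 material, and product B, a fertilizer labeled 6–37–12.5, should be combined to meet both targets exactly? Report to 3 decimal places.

1.445 kg product A, 4.258 kg product B

With a, b = kg per 1000 ft² of product A and product B:
N: 0.1·a + 0.06·b = 0.4
P₂O₅: 0.1·a + 0.37·b = 1.72
From row1: a = (0.4 − 0.06·b) / 0.1.
Into row2: 0.1·(0.4 − 0.06·b)/0.1 + 0.37·b = 1.72 → b = 4.25806, a = 1.44516.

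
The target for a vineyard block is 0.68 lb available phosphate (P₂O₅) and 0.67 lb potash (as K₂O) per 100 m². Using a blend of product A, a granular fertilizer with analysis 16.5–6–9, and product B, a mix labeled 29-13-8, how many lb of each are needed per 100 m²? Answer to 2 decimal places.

Per-100 m² balance (a = product A, b = product B):
P₂O₅: 0.06·a + 0.13·b = 0.68
K₂O: 0.09·a + 0.08·b = 0.67
Eliminate b: (row1) − 0.13/0.08·(row2) → -0.08625·a = -0.40875, so a = 4.73913.
Then b = (0.67 − 0.09·4.73913) / 0.08 = 3.04348.

4.74 lb product A, 3.04 lb product B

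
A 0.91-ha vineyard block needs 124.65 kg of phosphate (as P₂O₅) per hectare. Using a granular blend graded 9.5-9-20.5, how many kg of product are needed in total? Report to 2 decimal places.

1260.35 kg

Product per hectare = 124.65 / 9% = 1385 kg.
Total product = 1385 × 0.91 = 1260.35 kg.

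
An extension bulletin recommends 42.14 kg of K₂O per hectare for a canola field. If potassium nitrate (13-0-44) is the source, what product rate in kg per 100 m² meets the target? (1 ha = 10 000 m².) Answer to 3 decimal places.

Product per hectare = 42.14 / 44% = 95.7727 kg.
Convert to per 100 m²: 95.7727 × 0.01 = 0.957727 kg.

0.958 kg of product per hundred sq m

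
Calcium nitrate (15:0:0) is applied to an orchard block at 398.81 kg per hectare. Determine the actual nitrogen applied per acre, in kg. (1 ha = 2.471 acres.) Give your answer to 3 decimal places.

24.209 kg N per acre

nitrogen per hectare = 398.81 × 15% = 59.8215 kg.
Convert to per acre: 59.8215 × 0.404694 = 24.2094 kg.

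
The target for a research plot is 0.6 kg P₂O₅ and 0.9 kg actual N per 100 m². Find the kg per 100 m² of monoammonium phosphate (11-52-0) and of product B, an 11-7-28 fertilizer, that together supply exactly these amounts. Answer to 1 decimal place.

Per-100 m² balance (a = monoammonium phosphate, b = product B):
P₂O₅: 0.52·a + 0.07·b = 0.6
N: 0.11·a + 0.11·b = 0.9
Eliminate a: (row1) − 0.52/0.11·(row2) → -0.45·b = -3.65455, so b = 8.12121.
Back-substitute: a = (0.6 − 0.07·8.12121) / 0.52 = 0.0606061.

0.1 kg monoammonium phosphate, 8.1 kg product B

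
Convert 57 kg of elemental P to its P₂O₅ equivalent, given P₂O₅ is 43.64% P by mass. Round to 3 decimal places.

130.614 kg P₂O₅

P₂O₅ = 57 / 0.4364 = 130.6141 kg.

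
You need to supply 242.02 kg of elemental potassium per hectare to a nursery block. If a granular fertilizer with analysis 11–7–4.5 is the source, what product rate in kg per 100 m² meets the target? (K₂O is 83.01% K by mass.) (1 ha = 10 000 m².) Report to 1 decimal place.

64.8 kg of product per hundred sq m

As K₂O: 242.02 / 0.8301 = 291.555 kg per hectare.
Product per hectare = 291.555 / 4.5% = 6479.01 kg.
Convert to per 100 m²: 6479.01 × 0.01 = 64.7901 kg.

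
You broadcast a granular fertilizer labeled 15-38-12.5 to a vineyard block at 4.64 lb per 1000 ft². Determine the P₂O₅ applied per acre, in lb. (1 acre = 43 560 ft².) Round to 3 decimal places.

P₂O₅ per 1000 ft² = 4.64 × 38% = 1.7632 lb.
Convert to per acre: 1.7632 × 43.56 = 76.80499 lb.

76.805 lb P₂O₅ per acre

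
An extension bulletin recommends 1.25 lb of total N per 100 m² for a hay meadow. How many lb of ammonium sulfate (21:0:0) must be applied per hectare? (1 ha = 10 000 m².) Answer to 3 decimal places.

Product per 100 m² = 1.25 / 21% = 5.95238 lb.
Convert to per hectare: 5.95238 × 100 = 595.2381 lb.

595.238 lb of product per hectare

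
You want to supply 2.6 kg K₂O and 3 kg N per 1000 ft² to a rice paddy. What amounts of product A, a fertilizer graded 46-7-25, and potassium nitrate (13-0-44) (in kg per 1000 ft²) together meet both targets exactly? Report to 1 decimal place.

5.8 kg product A, 2.6 kg potassium nitrate

Per-1000 ft² balance (a = product A, b = potassium nitrate):
K₂O: 0.25·a + 0.44·b = 2.6
N: 0.46·a + 0.13·b = 3
Eliminate a: (row1) − 0.25/0.46·(row2) → 0.369348·b = 0.969565, so b = 2.62507.
Back-substitute: a = (2.6 − 0.44·2.62507) / 0.25 = 5.77987.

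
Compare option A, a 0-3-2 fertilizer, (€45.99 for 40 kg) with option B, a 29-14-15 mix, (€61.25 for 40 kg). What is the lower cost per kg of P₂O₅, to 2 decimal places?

option A: P₂O₅ per bag = 40 × 3% = 1.2 kg; cost = 45.99 / 1.2 = €38.3250/kg P₂O₅.
option B: P₂O₅ per bag = 40 × 14% = 5.6 kg; cost = 61.25 / 5.6 = €10.9375/kg P₂O₅.
option B is cheaper.

€10.94 per kg P₂O₅ (option B)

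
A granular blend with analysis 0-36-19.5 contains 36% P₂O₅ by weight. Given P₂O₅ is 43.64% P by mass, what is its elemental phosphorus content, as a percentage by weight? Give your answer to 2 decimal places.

%P = 36 × 0.4364 = 15.7104%.

15.71% P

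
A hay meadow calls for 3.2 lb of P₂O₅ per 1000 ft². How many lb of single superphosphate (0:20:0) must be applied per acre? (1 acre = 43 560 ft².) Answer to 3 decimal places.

696.960 lb of product per acre

Product per 1000 ft² = 3.2 / 20% = 16 lb.
Convert to per acre: 16 × 43.56 = 696.96 lb.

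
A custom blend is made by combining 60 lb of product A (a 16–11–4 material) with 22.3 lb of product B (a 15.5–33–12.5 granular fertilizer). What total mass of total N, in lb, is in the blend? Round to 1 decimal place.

N mass = 16%×60 + 15.5%×22.3 = 13.0565 lb.

13.1 lb N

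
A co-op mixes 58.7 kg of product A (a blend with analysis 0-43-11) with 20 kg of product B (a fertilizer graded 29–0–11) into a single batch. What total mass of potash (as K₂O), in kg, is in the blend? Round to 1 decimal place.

8.7 kg K₂O

K₂O mass = 11%×58.7 + 11%×20 = 8.657 kg.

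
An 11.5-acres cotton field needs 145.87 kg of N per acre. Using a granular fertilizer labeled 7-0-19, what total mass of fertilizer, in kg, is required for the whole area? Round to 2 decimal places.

23964.36 kg

Product per acre = 145.87 / 7% = 2083.86 kg.
Total product = 2083.86 × 11.5 = 23964.357 kg.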